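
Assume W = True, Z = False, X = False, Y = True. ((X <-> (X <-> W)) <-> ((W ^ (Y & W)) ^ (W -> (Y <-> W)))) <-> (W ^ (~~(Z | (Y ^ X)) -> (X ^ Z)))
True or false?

True

X <-> W = False <-> True = False
X <-> (X <-> W) = False <-> False = True
Y & W = True & True = True
W ^ (Y & W) = True ^ True = False
Y <-> W = True <-> True = True
W -> (Y <-> W) = True -> True = True
(W ^ (Y & W)) ^ (W -> (Y <-> W)) = False ^ True = True
(X <-> (X <-> W)) <-> ((W ^ (Y & W)) ^ (W -> (Y <-> W))) = True <-> True = True
Y ^ X = True ^ False = True
Z | (Y ^ X) = False | True = True
~(Z | (Y ^ X)) = ~True = False
~~(Z | (Y ^ X)) = ~False = True
X ^ Z = False ^ False = False
~~(Z | (Y ^ X)) -> (X ^ Z) = True -> False = False
W ^ (~~(Z | (Y ^ X)) -> (X ^ Z)) = True ^ False = True
((X <-> (X <-> W)) <-> ((W ^ (Y & W)) ^ (W -> (Y <-> W)))) <-> (W ^ (~~(Z | (Y ^ X)) -> (X ^ Z))) = True <-> True = True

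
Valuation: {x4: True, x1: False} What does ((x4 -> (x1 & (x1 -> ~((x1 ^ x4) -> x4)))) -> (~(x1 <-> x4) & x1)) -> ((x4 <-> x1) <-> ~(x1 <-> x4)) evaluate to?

Substituting x4=True, x1=False:
x1 ^ x4 = False ^ True = True
(x1 ^ x4) -> x4 = True -> True = True
~((x1 ^ x4) -> x4) = ~True = False
x1 -> ~((x1 ^ x4) -> x4) = False -> False = True
x1 & (x1 -> ~((x1 ^ x4) -> x4)) = False & True = False
x4 -> (x1 & (x1 -> ~((x1 ^ x4) -> x4))) = True -> False = False
x1 <-> x4 = False <-> True = False
~(x1 <-> x4) = ~False = True
~(x1 <-> x4) & x1 = True & False = False
(x4 -> (x1 & (x1 -> ~((x1 ^ x4) -> x4)))) -> (~(x1 <-> x4) & x1) = False -> False = True
x4 <-> x1 = True <-> False = False
x1 <-> x4 = False <-> True = False
~(x1 <-> x4) = ~False = True
(x4 <-> x1) <-> ~(x1 <-> x4) = False <-> True = False
((x4 -> (x1 & (x1 -> ~((x1 ^ x4) -> x4)))) -> (~(x1 <-> x4) & x1)) -> ((x4 <-> x1) <-> ~(x1 <-> x4)) = True -> False = False

False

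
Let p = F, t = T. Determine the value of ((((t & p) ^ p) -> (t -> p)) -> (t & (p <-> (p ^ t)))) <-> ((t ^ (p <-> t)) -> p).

t & p = T & F = F
(t & p) ^ p = F ^ F = F
t -> p = T -> F = F
((t & p) ^ p) -> (t -> p) = F -> F = T
p ^ t = F ^ T = T
p <-> (p ^ t) = F <-> T = F
t & (p <-> (p ^ t)) = T & F = F
(((t & p) ^ p) -> (t -> p)) -> (t & (p <-> (p ^ t))) = T -> F = F
p <-> t = F <-> T = F
t ^ (p <-> t) = T ^ F = T
(t ^ (p <-> t)) -> p = T -> F = F
((((t & p) ^ p) -> (t -> p)) -> (t & (p <-> (p ^ t)))) <-> ((t ^ (p <-> t)) -> p) = F <-> F = T

T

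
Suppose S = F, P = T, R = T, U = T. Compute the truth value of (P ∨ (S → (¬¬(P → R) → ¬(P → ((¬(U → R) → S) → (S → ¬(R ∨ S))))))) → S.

F

P → R = T → T = T
¬(P → R) = ¬T = F
¬¬(P → R) = ¬F = T
U → R = T → T = T
¬(U → R) = ¬T = F
¬(U → R) → S = F → F = T
R ∨ S = T ∨ F = T
¬(R ∨ S) = ¬T = F
S → ¬(R ∨ S) = F → F = T
(¬(U → R) → S) → (S → ¬(R ∨ S)) = T → T = T
P → ((¬(U → R) → S) → (S → ¬(R ∨ S))) = T → T = T
¬(P → ((¬(U → R) → S) → (S → ¬(R ∨ S)))) = ¬T = F
¬¬(P → R) → ¬(P → ((¬(U → R) → S) → (S → ¬(R ∨ S)))) = T → F = F
S → (¬¬(P → R) → ¬(P → ((¬(U → R) → S) → (S → ¬(R ∨ S))))) = F → F = T
P ∨ (S → (¬¬(P → R) → ¬(P → ((¬(U → R) → S) → (S → ¬(R ∨ S)))))) = T ∨ T = T
(P ∨ (S → (¬¬(P → R) → ¬(P → ((¬(U → R) → S) → (S → ¬(R ∨ S))))))) → S = T → F = F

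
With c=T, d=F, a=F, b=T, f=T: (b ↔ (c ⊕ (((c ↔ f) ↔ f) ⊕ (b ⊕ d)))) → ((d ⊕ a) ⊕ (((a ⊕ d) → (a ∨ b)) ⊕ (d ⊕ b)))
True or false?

F

c ↔ f = T ↔ T = T
(c ↔ f) ↔ f = T ↔ T = T
b ⊕ d = T ⊕ F = T
((c ↔ f) ↔ f) ⊕ (b ⊕ d) = T ⊕ T = F
c ⊕ (((c ↔ f) ↔ f) ⊕ (b ⊕ d)) = T ⊕ F = T
b ↔ (c ⊕ (((c ↔ f) ↔ f) ⊕ (b ⊕ d))) = T ↔ T = T
d ⊕ a = F ⊕ F = F
a ⊕ d = F ⊕ F = F
a ∨ b = F ∨ T = T
(a ⊕ d) → (a ∨ b) = F → T = T
d ⊕ b = F ⊕ T = T
((a ⊕ d) → (a ∨ b)) ⊕ (d ⊕ b) = T ⊕ T = F
(d ⊕ a) ⊕ (((a ⊕ d) → (a ∨ b)) ⊕ (d ⊕ b)) = F ⊕ F = F
(b ↔ (c ⊕ (((c ↔ f) ↔ f) ⊕ (b ⊕ d)))) → ((d ⊕ a) ⊕ (((a ⊕ d) → (a ∨ b)) ⊕ (d ⊕ b))) = T → F = F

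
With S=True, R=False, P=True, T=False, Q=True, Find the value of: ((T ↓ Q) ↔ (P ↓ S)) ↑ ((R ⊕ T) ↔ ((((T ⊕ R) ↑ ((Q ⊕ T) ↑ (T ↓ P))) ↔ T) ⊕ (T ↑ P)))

True

Substituting S=True, R=False, P=True, T=False, Q=True:
T ↓ Q = False ↓ True = False
P ↓ S = True ↓ True = False
(T ↓ Q) ↔ (P ↓ S) = False ↔ False = True
R ⊕ T = False ⊕ False = False
T ⊕ R = False ⊕ False = False
Q ⊕ T = True ⊕ False = True
T ↓ P = False ↓ True = False
(Q ⊕ T) ↑ (T ↓ P) = True ↑ False = True
(T ⊕ R) ↑ ((Q ⊕ T) ↑ (T ↓ P)) = False ↑ True = True
((T ⊕ R) ↑ ((Q ⊕ T) ↑ (T ↓ P))) ↔ T = True ↔ False = False
T ↑ P = False ↑ True = True
(((T ⊕ R) ↑ ((Q ⊕ T) ↑ (T ↓ P))) ↔ T) ⊕ (T ↑ P) = False ⊕ True = True
(R ⊕ T) ↔ ((((T ⊕ R) ↑ ((Q ⊕ T) ↑ (T ↓ P))) ↔ T) ⊕ (T ↑ P)) = False ↔ True = False
((T ↓ Q) ↔ (P ↓ S)) ↑ ((R ⊕ T) ↔ ((((T ⊕ R) ↑ ((Q ⊕ T) ↑ (T ↓ P))) ↔ T) ⊕ (T ↑ P))) = True ↑ False = True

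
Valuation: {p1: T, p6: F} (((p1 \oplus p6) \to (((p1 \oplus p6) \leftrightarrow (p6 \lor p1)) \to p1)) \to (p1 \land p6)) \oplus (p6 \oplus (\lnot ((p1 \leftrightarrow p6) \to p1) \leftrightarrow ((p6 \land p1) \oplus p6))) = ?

Substituting p1=T, p6=F:
p1 \oplus p6 = T \oplus F = T
p1 \oplus p6 = T \oplus F = T
p6 \lor p1 = F \lor T = T
(p1 \oplus p6) \leftrightarrow (p6 \lor p1) = T \leftrightarrow T = T
((p1 \oplus p6) \leftrightarrow (p6 \lor p1)) \to p1 = T \to T = T
(p1 \oplus p6) \to (((p1 \oplus p6) \leftrightarrow (p6 \lor p1)) \to p1) = T \to T = T
p1 \land p6 = T \land F = F
((p1 \oplus p6) \to (((p1 \oplus p6) \leftrightarrow (p6 \lor p1)) \to p1)) \to (p1 \land p6) = T \to F = F
p1 \leftrightarrow p6 = T \leftrightarrow F = F
(p1 \leftrightarrow p6) \to p1 = F \to T = T
\lnot ((p1 \leftrightarrow p6) \to p1) = \lnot T = F
p6 \land p1 = F \land T = F
(p6 \land p1) \oplus p6 = F \oplus F = F
\lnot ((p1 \leftrightarrow p6) \to p1) \leftrightarrow ((p6 \land p1) \oplus p6) = F \leftrightarrow F = T
p6 \oplus (\lnot ((p1 \leftrightarrow p6) \to p1) \leftrightarrow ((p6 \land p1) \oplus p6)) = F \oplus T = T
(((p1 \oplus p6) \to (((p1 \oplus p6) \leftrightarrow (p6 \lor p1)) \to p1)) \to (p1 \land p6)) \oplus (p6 \oplus (\lnot ((p1 \leftrightarrow p6) \to p1) \leftrightarrow ((p6 \land p1) \oplus p6))) = F \oplus T = T

T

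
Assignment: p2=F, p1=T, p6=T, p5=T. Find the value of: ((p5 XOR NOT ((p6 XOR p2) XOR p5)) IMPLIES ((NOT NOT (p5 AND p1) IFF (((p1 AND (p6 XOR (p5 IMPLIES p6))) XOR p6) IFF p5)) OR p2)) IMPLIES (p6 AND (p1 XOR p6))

p6 XOR p2 = T XOR F = T
(p6 XOR p2) XOR p5 = T XOR T = F
NOT ((p6 XOR p2) XOR p5) = NOT F = T
p5 XOR NOT ((p6 XOR p2) XOR p5) = T XOR T = F
p5 AND p1 = T AND T = T
NOT (p5 AND p1) = NOT T = F
NOT NOT (p5 AND p1) = NOT F = T
p5 IMPLIES p6 = T IMPLIES T = T
p6 XOR (p5 IMPLIES p6) = T XOR T = F
p1 AND (p6 XOR (p5 IMPLIES p6)) = T AND F = F
(p1 AND (p6 XOR (p5 IMPLIES p6))) XOR p6 = F XOR T = T
((p1 AND (p6 XOR (p5 IMPLIES p6))) XOR p6) IFF p5 = T IFF T = T
NOT NOT (p5 AND p1) IFF (((p1 AND (p6 XOR (p5 IMPLIES p6))) XOR p6) IFF p5) = T IFF T = T
(NOT NOT (p5 AND p1) IFF (((p1 AND (p6 XOR (p5 IMPLIES p6))) XOR p6) IFF p5)) OR p2 = T OR F = T
(p5 XOR NOT ((p6 XOR p2) XOR p5)) IMPLIES ((NOT NOT (p5 AND p1) IFF (((p1 AND (p6 XOR (p5 IMPLIES p6))) XOR p6) IFF p5)) OR p2) = F IMPLIES T = T
p1 XOR p6 = T XOR T = F
p6 AND (p1 XOR p6) = T AND F = F
((p5 XOR NOT ((p6 XOR p2) XOR p5)) IMPLIES ((NOT NOT (p5 AND p1) IFF (((p1 AND (p6 XOR (p5 IMPLIES p6))) XOR p6) IFF p5)) OR p2)) IMPLIES (p6 AND (p1 XOR p6)) = T IMPLIES F = F

F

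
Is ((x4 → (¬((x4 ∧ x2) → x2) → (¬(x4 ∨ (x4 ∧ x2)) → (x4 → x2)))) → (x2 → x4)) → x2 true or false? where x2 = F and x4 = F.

F

x4 ∧ x2 = F ∧ F = F
(x4 ∧ x2) → x2 = F → F = T
¬((x4 ∧ x2) → x2) = ¬T = F
x4 ∧ x2 = F ∧ F = F
x4 ∨ (x4 ∧ x2) = F ∨ F = F
¬(x4 ∨ (x4 ∧ x2)) = ¬F = T
x4 → x2 = F → F = T
¬(x4 ∨ (x4 ∧ x2)) → (x4 → x2) = T → T = T
¬((x4 ∧ x2) → x2) → (¬(x4 ∨ (x4 ∧ x2)) → (x4 → x2)) = F → T = T
x4 → (¬((x4 ∧ x2) → x2) → (¬(x4 ∨ (x4 ∧ x2)) → (x4 → x2))) = F → T = T
x2 → x4 = F → F = T
(x4 → (¬((x4 ∧ x2) → x2) → (¬(x4 ∨ (x4 ∧ x2)) → (x4 → x2)))) → (x2 → x4) = T → T = T
((x4 → (¬((x4 ∧ x2) → x2) → (¬(x4 ∨ (x4 ∧ x2)) → (x4 → x2)))) → (x2 → x4)) → x2 = T → F = F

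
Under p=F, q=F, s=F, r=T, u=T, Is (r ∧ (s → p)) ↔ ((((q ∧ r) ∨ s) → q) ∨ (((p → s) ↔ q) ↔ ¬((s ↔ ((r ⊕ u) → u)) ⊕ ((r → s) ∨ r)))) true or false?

T

Substituting p=F, q=F, s=F, r=T, u=T:
s → p = F → F = T
r ∧ (s → p) = T ∧ T = T
q ∧ r = F ∧ T = F
(q ∧ r) ∨ s = F ∨ F = F
((q ∧ r) ∨ s) → q = F → F = T
p → s = F → F = T
(p → s) ↔ q = T ↔ F = F
r ⊕ u = T ⊕ T = F
(r ⊕ u) → u = F → T = T
s ↔ ((r ⊕ u) → u) = F ↔ T = F
r → s = T → F = F
(r → s) ∨ r = F ∨ T = T
(s ↔ ((r ⊕ u) → u)) ⊕ ((r → s) ∨ r) = F ⊕ T = T
¬((s ↔ ((r ⊕ u) → u)) ⊕ ((r → s) ∨ r)) = ¬T = F
((p → s) ↔ q) ↔ ¬((s ↔ ((r ⊕ u) → u)) ⊕ ((r → s) ∨ r)) = F ↔ F = T
(((q ∧ r) ∨ s) → q) ∨ (((p → s) ↔ q) ↔ ¬((s ↔ ((r ⊕ u) → u)) ⊕ ((r → s) ∨ r))) = T ∨ T = T
(r ∧ (s → p)) ↔ ((((q ∧ r) ∨ s) → q) ∨ (((p → s) ↔ q) ↔ ¬((s ↔ ((r ⊕ u) → u)) ⊕ ((r → s) ∨ r)))) = T ↔ T = T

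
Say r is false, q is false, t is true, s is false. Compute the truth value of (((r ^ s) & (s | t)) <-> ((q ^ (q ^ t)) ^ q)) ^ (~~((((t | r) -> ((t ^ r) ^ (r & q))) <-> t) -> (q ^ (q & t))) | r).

False

r ^ s = False ^ False = False
s | t = False | True = True
(r ^ s) & (s | t) = False & True = False
q ^ t = False ^ True = True
q ^ (q ^ t) = False ^ True = True
(q ^ (q ^ t)) ^ q = True ^ False = True
((r ^ s) & (s | t)) <-> ((q ^ (q ^ t)) ^ q) = False <-> True = False
t | r = True | False = True
t ^ r = True ^ False = True
r & q = False & False = False
(t ^ r) ^ (r & q) = True ^ False = True
(t | r) -> ((t ^ r) ^ (r & q)) = True -> True = True
((t | r) -> ((t ^ r) ^ (r & q))) <-> t = True <-> True = True
q & t = False & True = False
q ^ (q & t) = False ^ False = False
(((t | r) -> ((t ^ r) ^ (r & q))) <-> t) -> (q ^ (q & t)) = True -> False = False
~((((t | r) -> ((t ^ r) ^ (r & q))) <-> t) -> (q ^ (q & t))) = ~False = True
~~((((t | r) -> ((t ^ r) ^ (r & q))) <-> t) -> (q ^ (q & t))) = ~True = False
~~((((t | r) -> ((t ^ r) ^ (r & q))) <-> t) -> (q ^ (q & t))) | r = False | False = False
(((r ^ s) & (s | t)) <-> ((q ^ (q ^ t)) ^ q)) ^ (~~((((t | r) -> ((t ^ r) ^ (r & q))) <-> t) -> (q ^ (q & t))) | r) = False ^ False = False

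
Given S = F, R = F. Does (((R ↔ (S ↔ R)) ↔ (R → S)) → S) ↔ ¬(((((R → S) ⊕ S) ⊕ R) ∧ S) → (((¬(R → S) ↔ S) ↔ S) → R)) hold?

Substituting S=F, R=F:
S ↔ R = F ↔ F = T
R ↔ (S ↔ R) = F ↔ T = F
R → S = F → F = T
(R ↔ (S ↔ R)) ↔ (R → S) = F ↔ T = F
((R ↔ (S ↔ R)) ↔ (R → S)) → S = F → F = T
R → S = F → F = T
(R → S) ⊕ S = T ⊕ F = T
((R → S) ⊕ S) ⊕ R = T ⊕ F = T
(((R → S) ⊕ S) ⊕ R) ∧ S = T ∧ F = F
R → S = F → F = T
¬(R → S) = ¬T = F
¬(R → S) ↔ S = F ↔ F = T
(¬(R → S) ↔ S) ↔ S = T ↔ F = F
((¬(R → S) ↔ S) ↔ S) → R = F → F = T
((((R → S) ⊕ S) ⊕ R) ∧ S) → (((¬(R → S) ↔ S) ↔ S) → R) = F → T = T
¬(((((R → S) ⊕ S) ⊕ R) ∧ S) → (((¬(R → S) ↔ S) ↔ S) → R)) = ¬T = F
(((R ↔ (S ↔ R)) ↔ (R → S)) → S) ↔ ¬(((((R → S) ⊕ S) ⊕ R) ∧ S) → (((¬(R → S) ↔ S) ↔ S) → R)) = T ↔ F = F

F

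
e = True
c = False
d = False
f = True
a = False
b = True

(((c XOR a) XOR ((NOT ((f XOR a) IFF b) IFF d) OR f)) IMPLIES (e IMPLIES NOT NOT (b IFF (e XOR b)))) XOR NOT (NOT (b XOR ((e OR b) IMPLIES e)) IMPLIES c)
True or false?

True

Substituting e=True, c=False, d=False, f=True, a=False, b=True:
c XOR a = False XOR False = False
f XOR a = True XOR False = True
(f XOR a) IFF b = True IFF True = True
NOT ((f XOR a) IFF b) = NOT True = False
NOT ((f XOR a) IFF b) IFF d = False IFF False = True
(NOT ((f XOR a) IFF b) IFF d) OR f = True OR True = True
(c XOR a) XOR ((NOT ((f XOR a) IFF b) IFF d) OR f) = False XOR True = True
e XOR b = True XOR True = False
b IFF (e XOR b) = True IFF False = False
NOT (b IFF (e XOR b)) = NOT False = True
NOT NOT (b IFF (e XOR b)) = NOT True = False
e IMPLIES NOT NOT (b IFF (e XOR b)) = True IMPLIES False = False
((c XOR a) XOR ((NOT ((f XOR a) IFF b) IFF d) OR f)) IMPLIES (e IMPLIES NOT NOT (b IFF (e XOR b))) = True IMPLIES False = False
e OR b = True OR True = True
(e OR b) IMPLIES e = True IMPLIES True = True
b XOR ((e OR b) IMPLIES e) = True XOR True = False
NOT (b XOR ((e OR b) IMPLIES e)) = NOT False = True
NOT (b XOR ((e OR b) IMPLIES e)) IMPLIES c = True IMPLIES False = False
NOT (NOT (b XOR ((e OR b) IMPLIES e)) IMPLIES c) = NOT False = True
(((c XOR a) XOR ((NOT ((f XOR a) IFF b) IFF d) OR f)) IMPLIES (e IMPLIES NOT NOT (b IFF (e XOR b)))) XOR NOT (NOT (b XOR ((e OR b) IMPLIES e)) IMPLIES c) = False XOR True = True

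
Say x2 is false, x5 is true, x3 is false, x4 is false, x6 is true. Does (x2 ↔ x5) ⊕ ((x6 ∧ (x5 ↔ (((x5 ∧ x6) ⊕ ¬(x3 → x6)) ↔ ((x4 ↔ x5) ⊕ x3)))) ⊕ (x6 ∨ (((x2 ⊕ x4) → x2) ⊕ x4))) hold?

True

x2 ↔ x5 = False ↔ True = False
x5 ∧ x6 = True ∧ True = True
x3 → x6 = False → True = True
¬(x3 → x6) = ¬True = False
(x5 ∧ x6) ⊕ ¬(x3 → x6) = True ⊕ False = True
x4 ↔ x5 = False ↔ True = False
(x4 ↔ x5) ⊕ x3 = False ⊕ False = False
((x5 ∧ x6) ⊕ ¬(x3 → x6)) ↔ ((x4 ↔ x5) ⊕ x3) = True ↔ False = False
x5 ↔ (((x5 ∧ x6) ⊕ ¬(x3 → x6)) ↔ ((x4 ↔ x5) ⊕ x3)) = True ↔ False = False
x6 ∧ (x5 ↔ (((x5 ∧ x6) ⊕ ¬(x3 → x6)) ↔ ((x4 ↔ x5) ⊕ x3))) = True ∧ False = False
x2 ⊕ x4 = False ⊕ False = False
(x2 ⊕ x4) → x2 = False → False = True
((x2 ⊕ x4) → x2) ⊕ x4 = True ⊕ False = True
x6 ∨ (((x2 ⊕ x4) → x2) ⊕ x4) = True ∨ True = True
(x6 ∧ (x5 ↔ (((x5 ∧ x6) ⊕ ¬(x3 → x6)) ↔ ((x4 ↔ x5) ⊕ x3)))) ⊕ (x6 ∨ (((x2 ⊕ x4) → x2) ⊕ x4)) = False ⊕ True = True
(x2 ↔ x5) ⊕ ((x6 ∧ (x5 ↔ (((x5 ∧ x6) ⊕ ¬(x3 → x6)) ↔ ((x4 ↔ x5) ⊕ x3)))) ⊕ (x6 ∨ (((x2 ⊕ x4) → x2) ⊕ x4))) = False ⊕ True = True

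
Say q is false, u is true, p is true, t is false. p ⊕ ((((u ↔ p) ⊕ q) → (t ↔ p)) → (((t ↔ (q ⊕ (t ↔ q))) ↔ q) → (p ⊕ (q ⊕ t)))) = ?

F

u ↔ p = T ↔ T = T
(u ↔ p) ⊕ q = T ⊕ F = T
t ↔ p = F ↔ T = F
((u ↔ p) ⊕ q) → (t ↔ p) = T → F = F
t ↔ q = F ↔ F = T
q ⊕ (t ↔ q) = F ⊕ T = T
t ↔ (q ⊕ (t ↔ q)) = F ↔ T = F
(t ↔ (q ⊕ (t ↔ q))) ↔ q = F ↔ F = T
q ⊕ t = F ⊕ F = F
p ⊕ (q ⊕ t) = T ⊕ F = T
((t ↔ (q ⊕ (t ↔ q))) ↔ q) → (p ⊕ (q ⊕ t)) = T → T = T
(((u ↔ p) ⊕ q) → (t ↔ p)) → (((t ↔ (q ⊕ (t ↔ q))) ↔ q) → (p ⊕ (q ⊕ t))) = F → T = T
p ⊕ ((((u ↔ p) ⊕ q) → (t ↔ p)) → (((t ↔ (q ⊕ (t ↔ q))) ↔ q) → (p ⊕ (q ⊕ t)))) = T ⊕ T = F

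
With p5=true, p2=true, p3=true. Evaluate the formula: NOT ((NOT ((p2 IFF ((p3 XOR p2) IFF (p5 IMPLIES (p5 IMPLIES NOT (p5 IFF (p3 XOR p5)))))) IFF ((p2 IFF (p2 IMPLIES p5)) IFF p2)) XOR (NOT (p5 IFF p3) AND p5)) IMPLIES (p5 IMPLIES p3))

p3 XOR p2 = true XOR true = false
p3 XOR p5 = true XOR true = false
p5 IFF (p3 XOR p5) = true IFF false = false
NOT (p5 IFF (p3 XOR p5)) = NOT false = true
p5 IMPLIES NOT (p5 IFF (p3 XOR p5)) = true IMPLIES true = true
p5 IMPLIES (p5 IMPLIES NOT (p5 IFF (p3 XOR p5))) = true IMPLIES true = true
(p3 XOR p2) IFF (p5 IMPLIES (p5 IMPLIES NOT (p5 IFF (p3 XOR p5)))) = false IFF true = false
p2 IFF ((p3 XOR p2) IFF (p5 IMPLIES (p5 IMPLIES NOT (p5 IFF (p3 XOR p5))))) = true IFF false = false
p2 IMPLIES p5 = true IMPLIES true = true
p2 IFF (p2 IMPLIES p5) = true IFF true = true
(p2 IFF (p2 IMPLIES p5)) IFF p2 = true IFF true = true
(p2 IFF ((p3 XOR p2) IFF (p5 IMPLIES (p5 IMPLIES NOT (p5 IFF (p3 XOR p5)))))) IFF ((p2 IFF (p2 IMPLIES p5)) IFF p2) = false IFF true = false
NOT ((p2 IFF ((p3 XOR p2) IFF (p5 IMPLIES (p5 IMPLIES NOT (p5 IFF (p3 XOR p5)))))) IFF ((p2 IFF (p2 IMPLIES p5)) IFF p2)) = NOT false = true
p5 IFF p3 = true IFF true = true
NOT (p5 IFF p3) = NOT true = false
NOT (p5 IFF p3) AND p5 = false AND true = false
NOT ((p2 IFF ((p3 XOR p2) IFF (p5 IMPLIES (p5 IMPLIES NOT (p5 IFF (p3 XOR p5)))))) IFF ((p2 IFF (p2 IMPLIES p5)) IFF p2)) XOR (NOT (p5 IFF p3) AND p5) = true XOR false = true
p5 IMPLIES p3 = true IMPLIES true = true
(NOT ((p2 IFF ((p3 XOR p2) IFF (p5 IMPLIES (p5 IMPLIES NOT (p5 IFF (p3 XOR p5)))))) IFF ((p2 IFF (p2 IMPLIES p5)) IFF p2)) XOR (NOT (p5 IFF p3) AND p5)) IMPLIES (p5 IMPLIES p3) = true IMPLIES true = true
NOT ((NOT ((p2 IFF ((p3 XOR p2) IFF (p5 IMPLIES (p5 IMPLIES NOT (p5 IFF (p3 XOR p5)))))) IFF ((p2 IFF (p2 IMPLIES p5)) IFF p2)) XOR (NOT (p5 IFF p3) AND p5)) IMPLIES (p5 IMPLIES p3)) = NOT true = false

false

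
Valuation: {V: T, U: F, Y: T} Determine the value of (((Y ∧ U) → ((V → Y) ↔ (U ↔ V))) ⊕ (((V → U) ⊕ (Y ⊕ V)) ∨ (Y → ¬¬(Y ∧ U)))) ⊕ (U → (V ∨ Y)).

F

Y ∧ U = T ∧ F = F
V → Y = T → T = T
U ↔ V = F ↔ T = F
(V → Y) ↔ (U ↔ V) = T ↔ F = F
(Y ∧ U) → ((V → Y) ↔ (U ↔ V)) = F → F = T
V → U = T → F = F
Y ⊕ V = T ⊕ T = F
(V → U) ⊕ (Y ⊕ V) = F ⊕ F = F
Y ∧ U = T ∧ F = F
¬(Y ∧ U) = ¬F = T
¬¬(Y ∧ U) = ¬T = F
Y → ¬¬(Y ∧ U) = T → F = F
((V → U) ⊕ (Y ⊕ V)) ∨ (Y → ¬¬(Y ∧ U)) = F ∨ F = F
((Y ∧ U) → ((V → Y) ↔ (U ↔ V))) ⊕ (((V → U) ⊕ (Y ⊕ V)) ∨ (Y → ¬¬(Y ∧ U))) = T ⊕ F = T
V ∨ Y = T ∨ T = T
U → (V ∨ Y) = F → T = T
(((Y ∧ U) → ((V → Y) ↔ (U ↔ V))) ⊕ (((V → U) ⊕ (Y ⊕ V)) ∨ (Y → ¬¬(Y ∧ U)))) ⊕ (U → (V ∨ Y)) = T ⊕ T = F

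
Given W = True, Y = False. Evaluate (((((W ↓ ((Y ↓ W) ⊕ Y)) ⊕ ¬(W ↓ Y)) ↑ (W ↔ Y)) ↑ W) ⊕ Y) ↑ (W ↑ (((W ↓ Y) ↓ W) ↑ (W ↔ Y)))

Y ↓ W = False ↓ True = False
(Y ↓ W) ⊕ Y = False ⊕ False = False
W ↓ ((Y ↓ W) ⊕ Y) = True ↓ False = False
W ↓ Y = True ↓ False = False
¬(W ↓ Y) = ¬False = True
(W ↓ ((Y ↓ W) ⊕ Y)) ⊕ ¬(W ↓ Y) = False ⊕ True = True
W ↔ Y = True ↔ False = False
((W ↓ ((Y ↓ W) ⊕ Y)) ⊕ ¬(W ↓ Y)) ↑ (W ↔ Y) = True ↑ False = True
(((W ↓ ((Y ↓ W) ⊕ Y)) ⊕ ¬(W ↓ Y)) ↑ (W ↔ Y)) ↑ W = True ↑ True = False
((((W ↓ ((Y ↓ W) ⊕ Y)) ⊕ ¬(W ↓ Y)) ↑ (W ↔ Y)) ↑ W) ⊕ Y = False ⊕ False = False
W ↓ Y = True ↓ False = False
(W ↓ Y) ↓ W = False ↓ True = False
W ↔ Y = True ↔ False = False
((W ↓ Y) ↓ W) ↑ (W ↔ Y) = False ↑ False = True
W ↑ (((W ↓ Y) ↓ W) ↑ (W ↔ Y)) = True ↑ True = False
(((((W ↓ ((Y ↓ W) ⊕ Y)) ⊕ ¬(W ↓ Y)) ↑ (W ↔ Y)) ↑ W) ⊕ Y) ↑ (W ↑ (((W ↓ Y) ↓ W) ↑ (W ↔ Y))) = False ↑ False = True

True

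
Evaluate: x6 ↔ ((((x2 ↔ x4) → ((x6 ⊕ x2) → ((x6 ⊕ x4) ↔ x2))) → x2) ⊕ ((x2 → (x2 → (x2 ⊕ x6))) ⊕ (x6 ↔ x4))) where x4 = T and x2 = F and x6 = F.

F

x2 ↔ x4 = F ↔ T = F
x6 ⊕ x2 = F ⊕ F = F
x6 ⊕ x4 = F ⊕ T = T
(x6 ⊕ x4) ↔ x2 = T ↔ F = F
(x6 ⊕ x2) → ((x6 ⊕ x4) ↔ x2) = F → F = T
(x2 ↔ x4) → ((x6 ⊕ x2) → ((x6 ⊕ x4) ↔ x2)) = F → T = T
((x2 ↔ x4) → ((x6 ⊕ x2) → ((x6 ⊕ x4) ↔ x2))) → x2 = T → F = F
x2 ⊕ x6 = F ⊕ F = F
x2 → (x2 ⊕ x6) = F → F = T
x2 → (x2 → (x2 ⊕ x6)) = F → T = T
x6 ↔ x4 = F ↔ T = F
(x2 → (x2 → (x2 ⊕ x6))) ⊕ (x6 ↔ x4) = T ⊕ F = T
(((x2 ↔ x4) → ((x6 ⊕ x2) → ((x6 ⊕ x4) ↔ x2))) → x2) ⊕ ((x2 → (x2 → (x2 ⊕ x6))) ⊕ (x6 ↔ x4)) = F ⊕ T = T
x6 ↔ ((((x2 ↔ x4) → ((x6 ⊕ x2) → ((x6 ⊕ x4) ↔ x2))) → x2) ⊕ ((x2 → (x2 → (x2 ⊕ x6))) ⊕ (x6 ↔ x4))) = F ↔ T = F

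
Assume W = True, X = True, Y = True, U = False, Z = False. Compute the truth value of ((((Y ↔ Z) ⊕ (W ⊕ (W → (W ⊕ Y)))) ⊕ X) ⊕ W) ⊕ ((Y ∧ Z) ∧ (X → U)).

Y ↔ Z = True ↔ False = False
W ⊕ Y = True ⊕ True = False
W → (W ⊕ Y) = True → False = False
W ⊕ (W → (W ⊕ Y)) = True ⊕ False = True
(Y ↔ Z) ⊕ (W ⊕ (W → (W ⊕ Y))) = False ⊕ True = True
((Y ↔ Z) ⊕ (W ⊕ (W → (W ⊕ Y)))) ⊕ X = True ⊕ True = False
(((Y ↔ Z) ⊕ (W ⊕ (W → (W ⊕ Y)))) ⊕ X) ⊕ W = False ⊕ True = True
Y ∧ Z = True ∧ False = False
X → U = True → False = False
(Y ∧ Z) ∧ (X → U) = False ∧ False = False
((((Y ↔ Z) ⊕ (W ⊕ (W → (W ⊕ Y)))) ⊕ X) ⊕ W) ⊕ ((Y ∧ Z) ∧ (X → U)) = True ⊕ False = True

True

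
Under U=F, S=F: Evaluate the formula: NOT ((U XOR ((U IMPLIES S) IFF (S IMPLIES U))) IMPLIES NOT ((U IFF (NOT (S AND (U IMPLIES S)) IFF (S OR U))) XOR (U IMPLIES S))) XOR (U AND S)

F

Substituting U=F, S=F:
U IMPLIES S = F IMPLIES F = T
S IMPLIES U = F IMPLIES F = T
(U IMPLIES S) IFF (S IMPLIES U) = T IFF T = T
U XOR ((U IMPLIES S) IFF (S IMPLIES U)) = F XOR T = T
U IMPLIES S = F IMPLIES F = T
S AND (U IMPLIES S) = F AND T = F
NOT (S AND (U IMPLIES S)) = NOT F = T
S OR U = F OR F = F
NOT (S AND (U IMPLIES S)) IFF (S OR U) = T IFF F = F
U IFF (NOT (S AND (U IMPLIES S)) IFF (S OR U)) = F IFF F = T
U IMPLIES S = F IMPLIES F = T
(U IFF (NOT (S AND (U IMPLIES S)) IFF (S OR U))) XOR (U IMPLIES S) = T XOR T = F
NOT ((U IFF (NOT (S AND (U IMPLIES S)) IFF (S OR U))) XOR (U IMPLIES S)) = NOT F = T
(U XOR ((U IMPLIES S) IFF (S IMPLIES U))) IMPLIES NOT ((U IFF (NOT (S AND (U IMPLIES S)) IFF (S OR U))) XOR (U IMPLIES S)) = T IMPLIES T = T
NOT ((U XOR ((U IMPLIES S) IFF (S IMPLIES U))) IMPLIES NOT ((U IFF (NOT (S AND (U IMPLIES S)) IFF (S OR U))) XOR (U IMPLIES S))) = NOT T = F
U AND S = F AND F = F
NOT ((U XOR ((U IMPLIES S) IFF (S IMPLIES U))) IMPLIES NOT ((U IFF (NOT (S AND (U IMPLIES S)) IFF (S OR U))) XOR (U IMPLIES S))) XOR (U AND S) = F XOR F = F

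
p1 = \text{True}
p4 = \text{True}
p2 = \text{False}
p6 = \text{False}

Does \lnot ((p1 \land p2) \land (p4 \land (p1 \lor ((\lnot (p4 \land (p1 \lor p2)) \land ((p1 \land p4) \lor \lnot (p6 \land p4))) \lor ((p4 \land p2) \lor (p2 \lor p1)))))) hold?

Substituting p1=\text{True}, p4=\text{True}, p2=\text{False}, p6=\text{False}:
p1 \land p2 = \text{True} \land \text{False} = \text{False}
p1 \lor p2 = \text{True} \lor \text{False} = \text{True}
p4 \land (p1 \lor p2) = \text{True} \land \text{True} = \text{True}
\lnot (p4 \land (p1 \lor p2)) = \lnot \text{True} = \text{False}
p1 \land p4 = \text{True} \land \text{True} = \text{True}
p6 \land p4 = \text{False} \land \text{True} = \text{False}
\lnot (p6 \land p4) = \lnot \text{False} = \text{True}
(p1 \land p4) \lor \lnot (p6 \land p4) = \text{True} \lor \text{True} = \text{True}
\lnot (p4 \land (p1 \lor p2)) \land ((p1 \land p4) \lor \lnot (p6 \land p4)) = \text{False} \land \text{True} = \text{False}
p4 \land p2 = \text{True} \land \text{False} = \text{False}
p2 \lor p1 = \text{False} \lor \text{True} = \text{True}
(p4 \land p2) \lor (p2 \lor p1) = \text{False} \lor \text{True} = \text{True}
(\lnot (p4 \land (p1 \lor p2)) \land ((p1 \land p4) \lor \lnot (p6 \land p4))) \lor ((p4 \land p2) \lor (p2 \lor p1)) = \text{False} \lor \text{True} = \text{True}
p1 \lor ((\lnot (p4 \land (p1 \lor p2)) \land ((p1 \land p4) \lor \lnot (p6 \land p4))) \lor ((p4 \land p2) \lor (p2 \lor p1))) = \text{True} \lor \text{True} = \text{True}
p4 \land (p1 \lor ((\lnot (p4 \land (p1 \lor p2)) \land ((p1 \land p4) \lor \lnot (p6 \land p4))) \lor ((p4 \land p2) \lor (p2 \lor p1)))) = \text{True} \land \text{True} = \text{True}
(p1 \land p2) \land (p4 \land (p1 \lor ((\lnot (p4 \land (p1 \lor p2)) \land ((p1 \land p4) \lor \lnot (p6 \land p4))) \lor ((p4 \land p2) \lor (p2 \lor p1))))) = \text{False} \land \text{True} = \text{False}
\lnot ((p1 \land p2) \land (p4 \land (p1 \lor ((\lnot (p4 \land (p1 \lor p2)) \land ((p1 \land p4) \lor \lnot (p6 \land p4))) \lor ((p4 \land p2) \lor (p2 \lor p1)))))) = \lnot \text{False} = \text{True}

\text{True}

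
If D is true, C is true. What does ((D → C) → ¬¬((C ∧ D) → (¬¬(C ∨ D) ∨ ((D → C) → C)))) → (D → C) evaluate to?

True

D → C = True → True = True
C ∧ D = True ∧ True = True
C ∨ D = True ∨ True = True
¬(C ∨ D) = ¬True = False
¬¬(C ∨ D) = ¬False = True
D → C = True → True = True
(D → C) → C = True → True = True
¬¬(C ∨ D) ∨ ((D → C) → C) = True ∨ True = True
(C ∧ D) → (¬¬(C ∨ D) ∨ ((D → C) → C)) = True → True = True
¬((C ∧ D) → (¬¬(C ∨ D) ∨ ((D → C) → C))) = ¬True = False
¬¬((C ∧ D) → (¬¬(C ∨ D) ∨ ((D → C) → C))) = ¬False = True
(D → C) → ¬¬((C ∧ D) → (¬¬(C ∨ D) ∨ ((D → C) → C))) = True → True = True
D → C = True → True = True
((D → C) → ¬¬((C ∧ D) → (¬¬(C ∨ D) ∨ ((D → C) → C)))) → (D → C) = True → True = True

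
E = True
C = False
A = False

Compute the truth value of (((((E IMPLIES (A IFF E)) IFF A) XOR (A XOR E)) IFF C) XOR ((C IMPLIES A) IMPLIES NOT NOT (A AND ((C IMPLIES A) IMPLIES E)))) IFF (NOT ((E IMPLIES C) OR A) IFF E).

True

A IFF E = False IFF True = False
E IMPLIES (A IFF E) = True IMPLIES False = False
(E IMPLIES (A IFF E)) IFF A = False IFF False = True
A XOR E = False XOR True = True
((E IMPLIES (A IFF E)) IFF A) XOR (A XOR E) = True XOR True = False
(((E IMPLIES (A IFF E)) IFF A) XOR (A XOR E)) IFF C = False IFF False = True
C IMPLIES A = False IMPLIES False = True
C IMPLIES A = False IMPLIES False = True
(C IMPLIES A) IMPLIES E = True IMPLIES True = True
A AND ((C IMPLIES A) IMPLIES E) = False AND True = False
NOT (A AND ((C IMPLIES A) IMPLIES E)) = NOT False = True
NOT NOT (A AND ((C IMPLIES A) IMPLIES E)) = NOT True = False
(C IMPLIES A) IMPLIES NOT NOT (A AND ((C IMPLIES A) IMPLIES E)) = True IMPLIES False = False
((((E IMPLIES (A IFF E)) IFF A) XOR (A XOR E)) IFF C) XOR ((C IMPLIES A) IMPLIES NOT NOT (A AND ((C IMPLIES A) IMPLIES E))) = True XOR False = True
E IMPLIES C = True IMPLIES False = False
(E IMPLIES C) OR A = False OR False = False
NOT ((E IMPLIES C) OR A) = NOT False = True
NOT ((E IMPLIES C) OR A) IFF E = True IFF True = True
(((((E IMPLIES (A IFF E)) IFF A) XOR (A XOR E)) IFF C) XOR ((C IMPLIES A) IMPLIES NOT NOT (A AND ((C IMPLIES A) IMPLIES E)))) IFF (NOT ((E IMPLIES C) OR A) IFF E) = True IFF True = True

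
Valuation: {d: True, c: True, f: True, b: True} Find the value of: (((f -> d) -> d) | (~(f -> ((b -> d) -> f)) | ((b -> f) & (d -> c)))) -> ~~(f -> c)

Substituting d=True, c=True, f=True, b=True:
f -> d = True -> True = True
(f -> d) -> d = True -> True = True
b -> d = True -> True = True
(b -> d) -> f = True -> True = True
f -> ((b -> d) -> f) = True -> True = True
~(f -> ((b -> d) -> f)) = ~True = False
b -> f = True -> True = True
d -> c = True -> True = True
(b -> f) & (d -> c) = True & True = True
~(f -> ((b -> d) -> f)) | ((b -> f) & (d -> c)) = False | True = True
((f -> d) -> d) | (~(f -> ((b -> d) -> f)) | ((b -> f) & (d -> c))) = True | True = True
f -> c = True -> True = True
~(f -> c) = ~True = False
~~(f -> c) = ~False = True
(((f -> d) -> d) | (~(f -> ((b -> d) -> f)) | ((b -> f) & (d -> c)))) -> ~~(f -> c) = True -> True = True

True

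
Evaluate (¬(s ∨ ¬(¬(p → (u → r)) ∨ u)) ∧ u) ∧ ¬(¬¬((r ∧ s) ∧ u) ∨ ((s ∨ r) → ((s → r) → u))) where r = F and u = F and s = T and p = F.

F

Substituting r=F, u=F, s=T, p=F:
u → r = F → F = T
p → (u → r) = F → T = T
¬(p → (u → r)) = ¬T = F
¬(p → (u → r)) ∨ u = F ∨ F = F
¬(¬(p → (u → r)) ∨ u) = ¬F = T
s ∨ ¬(¬(p → (u → r)) ∨ u) = T ∨ T = T
¬(s ∨ ¬(¬(p → (u → r)) ∨ u)) = ¬T = F
¬(s ∨ ¬(¬(p → (u → r)) ∨ u)) ∧ u = F ∧ F = F
r ∧ s = F ∧ T = F
(r ∧ s) ∧ u = F ∧ F = F
¬((r ∧ s) ∧ u) = ¬F = T
¬¬((r ∧ s) ∧ u) = ¬T = F
s ∨ r = T ∨ F = T
s → r = T → F = F
(s → r) → u = F → F = T
(s ∨ r) → ((s → r) → u) = T → T = T
¬¬((r ∧ s) ∧ u) ∨ ((s ∨ r) → ((s → r) → u)) = F ∨ T = T
¬(¬¬((r ∧ s) ∧ u) ∨ ((s ∨ r) → ((s → r) → u))) = ¬T = F
(¬(s ∨ ¬(¬(p → (u → r)) ∨ u)) ∧ u) ∧ ¬(¬¬((r ∧ s) ∧ u) ∨ ((s ∨ r) → ((s → r) → u))) = F ∧ F = F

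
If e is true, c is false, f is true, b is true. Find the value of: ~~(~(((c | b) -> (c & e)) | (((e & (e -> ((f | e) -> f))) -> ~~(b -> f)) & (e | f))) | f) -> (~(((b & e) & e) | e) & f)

c | b = 0 | 1 = 1
c & e = 0 & 1 = 0
(c | b) -> (c & e) = 1 -> 0 = 0
f | e = 1 | 1 = 1
(f | e) -> f = 1 -> 1 = 1
e -> ((f | e) -> f) = 1 -> 1 = 1
e & (e -> ((f | e) -> f)) = 1 & 1 = 1
b -> f = 1 -> 1 = 1
~(b -> f) = ~1 = 0
~~(b -> f) = ~0 = 1
(e & (e -> ((f | e) -> f))) -> ~~(b -> f) = 1 -> 1 = 1
e | f = 1 | 1 = 1
((e & (e -> ((f | e) -> f))) -> ~~(b -> f)) & (e | f) = 1 & 1 = 1
((c | b) -> (c & e)) | (((e & (e -> ((f | e) -> f))) -> ~~(b -> f)) & (e | f)) = 0 | 1 = 1
~(((c | b) -> (c & e)) | (((e & (e -> ((f | e) -> f))) -> ~~(b -> f)) & (e | f))) = ~1 = 0
~(((c | b) -> (c & e)) | (((e & (e -> ((f | e) -> f))) -> ~~(b -> f)) & (e | f))) | f = 0 | 1 = 1
~(~(((c | b) -> (c & e)) | (((e & (e -> ((f | e) -> f))) -> ~~(b -> f)) & (e | f))) | f) = ~1 = 0
~~(~(((c | b) -> (c & e)) | (((e & (e -> ((f | e) -> f))) -> ~~(b -> f)) & (e | f))) | f) = ~0 = 1
b & e = 1 & 1 = 1
(b & e) & e = 1 & 1 = 1
((b & e) & e) | e = 1 | 1 = 1
~(((b & e) & e) | e) = ~1 = 0
~(((b & e) & e) | e) & f = 0 & 1 = 0
~~(~(((c | b) -> (c & e)) | (((e & (e -> ((f | e) -> f))) -> ~~(b -> f)) & (e | f))) | f) -> (~(((b & e) & e) | e) & f) = 1 -> 0 = 0

0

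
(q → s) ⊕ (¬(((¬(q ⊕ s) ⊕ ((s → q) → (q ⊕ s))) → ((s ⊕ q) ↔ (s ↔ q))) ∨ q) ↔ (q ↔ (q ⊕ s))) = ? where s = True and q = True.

False

q → s = True → True = True
q ⊕ s = True ⊕ True = False
¬(q ⊕ s) = ¬False = True
s → q = True → True = True
q ⊕ s = True ⊕ True = False
(s → q) → (q ⊕ s) = True → False = False
¬(q ⊕ s) ⊕ ((s → q) → (q ⊕ s)) = True ⊕ False = True
s ⊕ q = True ⊕ True = False
s ↔ q = True ↔ True = True
(s ⊕ q) ↔ (s ↔ q) = False ↔ True = False
(¬(q ⊕ s) ⊕ ((s → q) → (q ⊕ s))) → ((s ⊕ q) ↔ (s ↔ q)) = True → False = False
((¬(q ⊕ s) ⊕ ((s → q) → (q ⊕ s))) → ((s ⊕ q) ↔ (s ↔ q))) ∨ q = False ∨ True = True
¬(((¬(q ⊕ s) ⊕ ((s → q) → (q ⊕ s))) → ((s ⊕ q) ↔ (s ↔ q))) ∨ q) = ¬True = False
q ⊕ s = True ⊕ True = False
q ↔ (q ⊕ s) = True ↔ False = False
¬(((¬(q ⊕ s) ⊕ ((s → q) → (q ⊕ s))) → ((s ⊕ q) ↔ (s ↔ q))) ∨ q) ↔ (q ↔ (q ⊕ s)) = False ↔ False = True
(q → s) ⊕ (¬(((¬(q ⊕ s) ⊕ ((s → q) → (q ⊕ s))) → ((s ⊕ q) ↔ (s ↔ q))) ∨ q) ↔ (q ↔ (q ⊕ s))) = True ⊕ True = False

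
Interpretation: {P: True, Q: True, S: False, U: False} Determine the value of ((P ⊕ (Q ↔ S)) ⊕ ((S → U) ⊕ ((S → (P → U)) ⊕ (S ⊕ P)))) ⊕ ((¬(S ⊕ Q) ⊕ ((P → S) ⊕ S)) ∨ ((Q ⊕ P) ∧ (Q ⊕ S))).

Q ↔ S = True ↔ False = False
P ⊕ (Q ↔ S) = True ⊕ False = True
S → U = False → False = True
P → U = True → False = False
S → (P → U) = False → False = True
S ⊕ P = False ⊕ True = True
(S → (P → U)) ⊕ (S ⊕ P) = True ⊕ True = False
(S → U) ⊕ ((S → (P → U)) ⊕ (S ⊕ P)) = True ⊕ False = True
(P ⊕ (Q ↔ S)) ⊕ ((S → U) ⊕ ((S → (P → U)) ⊕ (S ⊕ P))) = True ⊕ True = False
S ⊕ Q = False ⊕ True = True
¬(S ⊕ Q) = ¬True = False
P → S = True → False = False
(P → S) ⊕ S = False ⊕ False = False
¬(S ⊕ Q) ⊕ ((P → S) ⊕ S) = False ⊕ False = False
Q ⊕ P = True ⊕ True = False
Q ⊕ S = True ⊕ False = True
(Q ⊕ P) ∧ (Q ⊕ S) = False ∧ True = False
(¬(S ⊕ Q) ⊕ ((P → S) ⊕ S)) ∨ ((Q ⊕ P) ∧ (Q ⊕ S)) = False ∨ False = False
((P ⊕ (Q ↔ S)) ⊕ ((S → U) ⊕ ((S → (P → U)) ⊕ (S ⊕ P)))) ⊕ ((¬(S ⊕ Q) ⊕ ((P → S) ⊕ S)) ∨ ((Q ⊕ P) ∧ (Q ⊕ S))) = False ⊕ False = False

False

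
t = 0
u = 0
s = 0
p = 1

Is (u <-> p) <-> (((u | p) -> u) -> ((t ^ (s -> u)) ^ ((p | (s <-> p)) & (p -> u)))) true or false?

u <-> p = 0 <-> 1 = 0
u | p = 0 | 1 = 1
(u | p) -> u = 1 -> 0 = 0
s -> u = 0 -> 0 = 1
t ^ (s -> u) = 0 ^ 1 = 1
s <-> p = 0 <-> 1 = 0
p | (s <-> p) = 1 | 0 = 1
p -> u = 1 -> 0 = 0
(p | (s <-> p)) & (p -> u) = 1 & 0 = 0
(t ^ (s -> u)) ^ ((p | (s <-> p)) & (p -> u)) = 1 ^ 0 = 1
((u | p) -> u) -> ((t ^ (s -> u)) ^ ((p | (s <-> p)) & (p -> u))) = 0 -> 1 = 1
(u <-> p) <-> (((u | p) -> u) -> ((t ^ (s -> u)) ^ ((p | (s <-> p)) & (p -> u)))) = 0 <-> 1 = 0

0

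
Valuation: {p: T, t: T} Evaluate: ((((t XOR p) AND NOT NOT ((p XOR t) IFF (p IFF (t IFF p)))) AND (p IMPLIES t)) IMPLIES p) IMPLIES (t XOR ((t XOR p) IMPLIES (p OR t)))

F

t XOR p = T XOR T = F
p XOR t = T XOR T = F
t IFF p = T IFF T = T
p IFF (t IFF p) = T IFF T = T
(p XOR t) IFF (p IFF (t IFF p)) = F IFF T = F
NOT ((p XOR t) IFF (p IFF (t IFF p))) = NOT F = T
NOT NOT ((p XOR t) IFF (p IFF (t IFF p))) = NOT T = F
(t XOR p) AND NOT NOT ((p XOR t) IFF (p IFF (t IFF p))) = F AND F = F
p IMPLIES t = T IMPLIES T = T
((t XOR p) AND NOT NOT ((p XOR t) IFF (p IFF (t IFF p)))) AND (p IMPLIES t) = F AND T = F
(((t XOR p) AND NOT NOT ((p XOR t) IFF (p IFF (t IFF p)))) AND (p IMPLIES t)) IMPLIES p = F IMPLIES T = T
t XOR p = T XOR T = F
p OR t = T OR T = T
(t XOR p) IMPLIES (p OR t) = F IMPLIES T = T
t XOR ((t XOR p) IMPLIES (p OR t)) = T XOR T = F
((((t XOR p) AND NOT NOT ((p XOR t) IFF (p IFF (t IFF p)))) AND (p IMPLIES t)) IMPLIES p) IMPLIES (t XOR ((t XOR p) IMPLIES (p OR t))) = T IMPLIES F = F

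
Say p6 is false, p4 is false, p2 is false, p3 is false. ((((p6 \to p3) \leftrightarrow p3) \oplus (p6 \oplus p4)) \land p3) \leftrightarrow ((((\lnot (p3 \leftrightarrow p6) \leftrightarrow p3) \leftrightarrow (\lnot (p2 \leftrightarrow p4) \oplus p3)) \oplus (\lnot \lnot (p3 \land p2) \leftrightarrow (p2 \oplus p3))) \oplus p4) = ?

p6 \to p3 = \text{False} \to \text{False} = \text{True}
(p6 \to p3) \leftrightarrow p3 = \text{True} \leftrightarrow \text{False} = \text{False}
p6 \oplus p4 = \text{False} \oplus \text{False} = \text{False}
((p6 \to p3) \leftrightarrow p3) \oplus (p6 \oplus p4) = \text{False} \oplus \text{False} = \text{False}
(((p6 \to p3) \leftrightarrow p3) \oplus (p6 \oplus p4)) \land p3 = \text{False} \land \text{False} = \text{False}
p3 \leftrightarrow p6 = \text{False} \leftrightarrow \text{False} = \text{True}
\lnot (p3 \leftrightarrow p6) = \lnot \text{True} = \text{False}
\lnot (p3 \leftrightarrow p6) \leftrightarrow p3 = \text{False} \leftrightarrow \text{False} = \text{True}
p2 \leftrightarrow p4 = \text{False} \leftrightarrow \text{False} = \text{True}
\lnot (p2 \leftrightarrow p4) = \lnot \text{True} = \text{False}
\lnot (p2 \leftrightarrow p4) \oplus p3 = \text{False} \oplus \text{False} = \text{False}
(\lnot (p3 \leftrightarrow p6) \leftrightarrow p3) \leftrightarrow (\lnot (p2 \leftrightarrow p4) \oplus p3) = \text{True} \leftrightarrow \text{False} = \text{False}
p3 \land p2 = \text{False} \land \text{False} = \text{False}
\lnot (p3 \land p2) = \lnot \text{False} = \text{True}
\lnot \lnot (p3 \land p2) = \lnot \text{True} = \text{False}
p2 \oplus p3 = \text{False} \oplus \text{False} = \text{False}
\lnot \lnot (p3 \land p2) \leftrightarrow (p2 \oplus p3) = \text{False} \leftrightarrow \text{False} = \text{True}
((\lnot (p3 \leftrightarrow p6) \leftrightarrow p3) \leftrightarrow (\lnot (p2 \leftrightarrow p4) \oplus p3)) \oplus (\lnot \lnot (p3 \land p2) \leftrightarrow (p2 \oplus p3)) = \text{False} \oplus \text{True} = \text{True}
(((\lnot (p3 \leftrightarrow p6) \leftrightarrow p3) \leftrightarrow (\lnot (p2 \leftrightarrow p4) \oplus p3)) \oplus (\lnot \lnot (p3 \land p2) \leftrightarrow (p2 \oplus p3))) \oplus p4 = \text{True} \oplus \text{False} = \text{True}
((((p6 \to p3) \leftrightarrow p3) \oplus (p6 \oplus p4)) \land p3) \leftrightarrow ((((\lnot (p3 \leftrightarrow p6) \leftrightarrow p3) \leftrightarrow (\lnot (p2 \leftrightarrow p4) \oplus p3)) \oplus (\lnot \lnot (p3 \land p2) \leftrightarrow (p2 \oplus p3))) \oplus p4) = \text{False} \leftrightarrow \text{True} = \text{False}

\text{False}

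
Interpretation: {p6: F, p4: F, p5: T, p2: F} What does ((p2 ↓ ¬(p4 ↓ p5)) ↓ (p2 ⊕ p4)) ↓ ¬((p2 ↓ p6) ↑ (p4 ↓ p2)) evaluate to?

Substituting p6=F, p4=F, p5=T, p2=F:
p4 ↓ p5 = F ↓ T = F
¬(p4 ↓ p5) = ¬F = T
p2 ↓ ¬(p4 ↓ p5) = F ↓ T = F
p2 ⊕ p4 = F ⊕ F = F
(p2 ↓ ¬(p4 ↓ p5)) ↓ (p2 ⊕ p4) = F ↓ F = T
p2 ↓ p6 = F ↓ F = T
p4 ↓ p2 = F ↓ F = T
(p2 ↓ p6) ↑ (p4 ↓ p2) = T ↑ T = F
¬((p2 ↓ p6) ↑ (p4 ↓ p2)) = ¬F = T
((p2 ↓ ¬(p4 ↓ p5)) ↓ (p2 ⊕ p4)) ↓ ¬((p2 ↓ p6) ↑ (p4 ↓ p2)) = T ↓ T = F

F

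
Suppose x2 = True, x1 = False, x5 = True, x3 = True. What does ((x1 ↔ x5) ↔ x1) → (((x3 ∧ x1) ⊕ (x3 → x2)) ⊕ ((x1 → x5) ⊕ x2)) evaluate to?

True

Substituting x2=True, x1=False, x5=True, x3=True:
x1 ↔ x5 = False ↔ True = False
(x1 ↔ x5) ↔ x1 = False ↔ False = True
x3 ∧ x1 = True ∧ False = False
x3 → x2 = True → True = True
(x3 ∧ x1) ⊕ (x3 → x2) = False ⊕ True = True
x1 → x5 = False → True = True
(x1 → x5) ⊕ x2 = True ⊕ True = False
((x3 ∧ x1) ⊕ (x3 → x2)) ⊕ ((x1 → x5) ⊕ x2) = True ⊕ False = True
((x1 ↔ x5) ↔ x1) → (((x3 ∧ x1) ⊕ (x3 → x2)) ⊕ ((x1 → x5) ⊕ x2)) = True → True = True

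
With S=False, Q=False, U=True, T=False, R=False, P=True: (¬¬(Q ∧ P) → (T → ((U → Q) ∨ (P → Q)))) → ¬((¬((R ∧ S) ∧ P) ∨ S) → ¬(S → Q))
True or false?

True

Q ∧ P = False ∧ True = False
¬(Q ∧ P) = ¬False = True
¬¬(Q ∧ P) = ¬True = False
U → Q = True → False = False
P → Q = True → False = False
(U → Q) ∨ (P → Q) = False ∨ False = False
T → ((U → Q) ∨ (P → Q)) = False → False = True
¬¬(Q ∧ P) → (T → ((U → Q) ∨ (P → Q))) = False → True = True
R ∧ S = False ∧ False = False
(R ∧ S) ∧ P = False ∧ True = False
¬((R ∧ S) ∧ P) = ¬False = True
¬((R ∧ S) ∧ P) ∨ S = True ∨ False = True
S → Q = False → False = True
¬(S → Q) = ¬True = False
(¬((R ∧ S) ∧ P) ∨ S) → ¬(S → Q) = True → False = False
¬((¬((R ∧ S) ∧ P) ∨ S) → ¬(S → Q)) = ¬False = True
(¬¬(Q ∧ P) → (T → ((U → Q) ∨ (P → Q)))) → ¬((¬((R ∧ S) ∧ P) ∨ S) → ¬(S → Q)) = True → True = True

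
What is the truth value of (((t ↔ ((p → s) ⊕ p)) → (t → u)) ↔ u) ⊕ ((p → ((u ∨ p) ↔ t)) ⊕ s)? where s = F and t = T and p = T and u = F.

F

p → s = T → F = F
(p → s) ⊕ p = F ⊕ T = T
t ↔ ((p → s) ⊕ p) = T ↔ T = T
t → u = T → F = F
(t ↔ ((p → s) ⊕ p)) → (t → u) = T → F = F
((t ↔ ((p → s) ⊕ p)) → (t → u)) ↔ u = F ↔ F = T
u ∨ p = F ∨ T = T
(u ∨ p) ↔ t = T ↔ T = T
p → ((u ∨ p) ↔ t) = T → T = T
(p → ((u ∨ p) ↔ t)) ⊕ s = T ⊕ F = T
(((t ↔ ((p → s) ⊕ p)) → (t → u)) ↔ u) ⊕ ((p → ((u ∨ p) ↔ t)) ⊕ s) = T ⊕ T = F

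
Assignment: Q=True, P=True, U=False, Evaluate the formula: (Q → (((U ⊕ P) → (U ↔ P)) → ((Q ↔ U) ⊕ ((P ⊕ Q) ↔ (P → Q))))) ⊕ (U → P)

False

U ⊕ P = False ⊕ True = True
U ↔ P = False ↔ True = False
(U ⊕ P) → (U ↔ P) = True → False = False
Q ↔ U = True ↔ False = False
P ⊕ Q = True ⊕ True = False
P → Q = True → True = True
(P ⊕ Q) ↔ (P → Q) = False ↔ True = False
(Q ↔ U) ⊕ ((P ⊕ Q) ↔ (P → Q)) = False ⊕ False = False
((U ⊕ P) → (U ↔ P)) → ((Q ↔ U) ⊕ ((P ⊕ Q) ↔ (P → Q))) = False → False = True
Q → (((U ⊕ P) → (U ↔ P)) → ((Q ↔ U) ⊕ ((P ⊕ Q) ↔ (P → Q)))) = True → True = True
U → P = False → True = True
(Q → (((U ⊕ P) → (U ↔ P)) → ((Q ↔ U) ⊕ ((P ⊕ Q) ↔ (P → Q))))) ⊕ (U → P) = True ⊕ True = False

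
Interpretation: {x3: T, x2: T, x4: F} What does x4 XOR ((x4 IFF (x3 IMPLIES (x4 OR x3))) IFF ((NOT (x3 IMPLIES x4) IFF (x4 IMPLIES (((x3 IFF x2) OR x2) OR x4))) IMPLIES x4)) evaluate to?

x4 OR x3 = F OR T = T
x3 IMPLIES (x4 OR x3) = T IMPLIES T = T
x4 IFF (x3 IMPLIES (x4 OR x3)) = F IFF T = F
x3 IMPLIES x4 = T IMPLIES F = F
NOT (x3 IMPLIES x4) = NOT F = T
x3 IFF x2 = T IFF T = T
(x3 IFF x2) OR x2 = T OR T = T
((x3 IFF x2) OR x2) OR x4 = T OR F = T
x4 IMPLIES (((x3 IFF x2) OR x2) OR x4) = F IMPLIES T = T
NOT (x3 IMPLIES x4) IFF (x4 IMPLIES (((x3 IFF x2) OR x2) OR x4)) = T IFF T = T
(NOT (x3 IMPLIES x4) IFF (x4 IMPLIES (((x3 IFF x2) OR x2) OR x4))) IMPLIES x4 = T IMPLIES F = F
(x4 IFF (x3 IMPLIES (x4 OR x3))) IFF ((NOT (x3 IMPLIES x4) IFF (x4 IMPLIES (((x3 IFF x2) OR x2) OR x4))) IMPLIES x4) = F IFF F = T
x4 XOR ((x4 IFF (x3 IMPLIES (x4 OR x3))) IFF ((NOT (x3 IMPLIES x4) IFF (x4 IMPLIES (((x3 IFF x2) OR x2) OR x4))) IMPLIES x4)) = F XOR T = T

T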